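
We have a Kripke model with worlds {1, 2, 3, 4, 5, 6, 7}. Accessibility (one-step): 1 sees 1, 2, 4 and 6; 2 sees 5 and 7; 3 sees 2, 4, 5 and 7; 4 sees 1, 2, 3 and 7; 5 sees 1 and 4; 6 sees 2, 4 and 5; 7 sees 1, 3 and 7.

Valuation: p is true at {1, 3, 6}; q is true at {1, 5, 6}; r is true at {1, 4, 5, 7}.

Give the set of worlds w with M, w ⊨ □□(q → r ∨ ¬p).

{2, 3, 6}

1: successors {1, 2, 4, 6}; □(q → r ∨ ¬p) there: 1:F, 2:T, 4:T, 6:T. ✗
2: successors {5, 7}; □(q → r ∨ ¬p) there: 5:T, 7:T. ✓
3: successors {2, 4, 5, 7}; □(q → r ∨ ¬p) there: 2:T, 4:T, 5:T, 7:T. ✓
4: successors {1, 2, 3, 7}; □(q → r ∨ ¬p) there: 1:F, 2:T, 3:T, 7:T. ✗
5: successors {1, 4}; □(q → r ∨ ¬p) there: 1:F, 4:T. ✗
6: successors {2, 4, 5}; □(q → r ∨ ¬p) there: 2:T, 4:T, 5:T. ✓
7: successors {1, 3, 7}; □(q → r ∨ ¬p) there: 1:F, 3:T, 7:T. ✗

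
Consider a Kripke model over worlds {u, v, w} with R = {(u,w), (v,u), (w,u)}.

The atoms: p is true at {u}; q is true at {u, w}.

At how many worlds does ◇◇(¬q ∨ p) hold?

u: successors {w}; ◇(¬q ∨ p) there: w:T. ✓
v: successors {u}; ◇(¬q ∨ p) there: u:F. ✗
w: successors {u}; ◇(¬q ∨ p) there: u:F. ✗
Satisfying worlds: {u}.

1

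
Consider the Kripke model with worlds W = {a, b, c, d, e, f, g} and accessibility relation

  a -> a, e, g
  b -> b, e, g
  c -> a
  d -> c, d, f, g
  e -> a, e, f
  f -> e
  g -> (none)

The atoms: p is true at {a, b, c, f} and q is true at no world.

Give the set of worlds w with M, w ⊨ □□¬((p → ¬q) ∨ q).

{g}

a: successors {a, e, g}; □¬((p → ¬q) ∨ q) there: a:F, e:F, g:T. ✗
b: successors {b, e, g}; □¬((p → ¬q) ∨ q) there: b:F, e:F, g:T. ✗
c: successors {a}; □¬((p → ¬q) ∨ q) there: a:F. ✗
d: successors {c, d, f, g}; □¬((p → ¬q) ∨ q) there: c:F, d:F, f:F, g:T. ✗
e: successors {a, e, f}; □¬((p → ¬q) ∨ q) there: a:F, e:F, f:F. ✗
f: successors {e}; □¬((p → ¬q) ∨ q) there: e:F. ✗
g: no successors, so □□¬((p → ¬q) ∨ q) holds vacuously. ✓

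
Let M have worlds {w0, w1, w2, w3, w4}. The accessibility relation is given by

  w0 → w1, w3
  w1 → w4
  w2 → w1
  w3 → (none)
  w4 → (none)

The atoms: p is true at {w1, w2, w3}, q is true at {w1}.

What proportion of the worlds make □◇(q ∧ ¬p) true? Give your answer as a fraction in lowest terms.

w0: successors {w1, w3}; ◇(q ∧ ¬p) there: w1:F, w3:F. ✗
w1: successors {w4}; ◇(q ∧ ¬p) there: w4:F. ✗
w2: successors {w1}; ◇(q ∧ ¬p) there: w1:F. ✗
w3: no successors, so □◇(q ∧ ¬p) holds vacuously. ✓
w4: no successors, so □◇(q ∧ ¬p) holds vacuously. ✓
That's 2 of 5 worlds, so 2/5.

2/5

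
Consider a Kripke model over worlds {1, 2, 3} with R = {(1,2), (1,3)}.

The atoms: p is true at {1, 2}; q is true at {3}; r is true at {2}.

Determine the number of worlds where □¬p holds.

2

1: successors {2, 3}; ¬p there: 2:F, 3:T. ✗
2: no successors, so □¬p holds vacuously. ✓
3: no successors, so □¬p holds vacuously. ✓
Satisfying worlds: {2, 3}.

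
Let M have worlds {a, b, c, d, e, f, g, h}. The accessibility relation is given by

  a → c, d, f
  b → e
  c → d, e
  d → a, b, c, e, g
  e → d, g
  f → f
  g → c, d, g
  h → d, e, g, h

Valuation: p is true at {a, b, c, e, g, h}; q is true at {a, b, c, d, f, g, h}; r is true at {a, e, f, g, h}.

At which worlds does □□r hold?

a: successors {c, d, f}; □r there: c:F, d:F, f:T. ✗
b: successors {e}; □r there: e:F. ✗
c: successors {d, e}; □r there: d:F, e:F. ✗
d: successors {a, b, c, e, g}; □r there: a:F, b:T, c:F, e:F, g:F. ✗
e: successors {d, g}; □r there: d:F, g:F. ✗
f: successors {f}; □r there: f:T. ✓
g: successors {c, d, g}; □r there: c:F, d:F, g:F. ✗
h: successors {d, e, g, h}; □r there: d:F, e:F, g:F, h:F. ✗

{f}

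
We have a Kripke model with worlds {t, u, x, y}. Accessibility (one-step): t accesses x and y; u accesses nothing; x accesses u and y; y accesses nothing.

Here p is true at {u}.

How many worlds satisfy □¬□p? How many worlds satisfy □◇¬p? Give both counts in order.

For □¬□p:
t: successors {x, y}; ¬□p there: x:T, y:F. ✗
u: no successors, so □¬□p holds vacuously. ✓
x: successors {u, y}; ¬□p there: u:F, y:F. ✗
y: no successors, so □¬□p holds vacuously. ✓
— 2 worlds.
For □◇¬p:
t: successors {x, y}; ◇¬p there: x:T, y:F. ✗
u: no successors, so □◇¬p holds vacuously. ✓
x: successors {u, y}; ◇¬p there: u:F, y:F. ✗
y: no successors, so □◇¬p holds vacuously. ✓
— 2 worlds.

2 and 2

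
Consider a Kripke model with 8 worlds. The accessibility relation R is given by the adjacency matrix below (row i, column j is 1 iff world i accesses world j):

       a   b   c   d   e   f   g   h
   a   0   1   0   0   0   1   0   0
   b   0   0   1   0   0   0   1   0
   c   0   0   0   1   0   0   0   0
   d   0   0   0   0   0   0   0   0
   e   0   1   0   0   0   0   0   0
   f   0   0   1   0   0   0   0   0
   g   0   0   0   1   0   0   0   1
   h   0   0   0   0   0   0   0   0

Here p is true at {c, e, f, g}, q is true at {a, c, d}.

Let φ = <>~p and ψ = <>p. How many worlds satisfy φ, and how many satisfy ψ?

4 and 3

For <>~p:
a: successors {b, f}; ~p there: b:T, f:F. ✓
b: successors {c, g}; ~p there: c:F, g:F. ✗
c: successors {d}; ~p there: d:T. ✓
d: no successors, so <>~p fails. ✗
e: successors {b}; ~p there: b:T. ✓
f: successors {c}; ~p there: c:F. ✗
g: successors {d, h}; ~p there: d:T, h:T. ✓
h: no successors, so <>~p fails. ✗
— 4 worlds.
For <>p:
a: successors {b, f}; p there: b:F, f:T. ✓
b: successors {c, g}; p there: c:T, g:T. ✓
c: successors {d}; p there: d:F. ✗
d: no successors, so <>p fails. ✗
e: successors {b}; p there: b:F. ✗
f: successors {c}; p there: c:T. ✓
g: successors {d, h}; p there: d:F, h:F. ✗
h: no successors, so <>p fails. ✗
— 3 worlds.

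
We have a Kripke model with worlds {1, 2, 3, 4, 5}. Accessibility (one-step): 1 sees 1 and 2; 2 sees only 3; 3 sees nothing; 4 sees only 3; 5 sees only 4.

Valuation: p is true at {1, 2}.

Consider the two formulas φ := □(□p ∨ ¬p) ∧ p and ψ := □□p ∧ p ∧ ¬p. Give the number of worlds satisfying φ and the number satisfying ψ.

For □(□p ∨ ¬p) ∧ p:
1: □(□p ∨ ¬p) is F, p is T. ✗
2: □(□p ∨ ¬p) is T, p is T. ✓
3: □(□p ∨ ¬p) is T, p is F. ✗
4: □(□p ∨ ¬p) is T, p is F. ✗
5: □(□p ∨ ¬p) is T, p is F. ✗
— 1 world.
For □□p ∧ p ∧ ¬p:
1: □□p ∧ p is F, ¬p is F. ✗
2: □□p ∧ p is T, ¬p is F. ✗
3: □□p ∧ p is F, ¬p is T. ✗
4: □□p ∧ p is F, ¬p is T. ✗
5: □□p ∧ p is F, ¬p is T. ✗
— 0 worlds.

1 and 0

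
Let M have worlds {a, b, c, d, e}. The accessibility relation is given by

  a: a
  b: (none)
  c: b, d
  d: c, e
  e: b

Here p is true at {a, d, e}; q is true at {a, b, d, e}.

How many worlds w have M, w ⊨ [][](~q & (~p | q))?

a: successors {a}; [](~q & (~p | q)) there: a:F. ✗
b: no successors, so [][](~q & (~p | q)) holds vacuously. ✓
c: successors {b, d}; [](~q & (~p | q)) there: b:T, d:F. ✗
d: successors {c, e}; [](~q & (~p | q)) there: c:F, e:F. ✗
e: successors {b}; [](~q & (~p | q)) there: b:T. ✓
Satisfying worlds: {b, e}.

2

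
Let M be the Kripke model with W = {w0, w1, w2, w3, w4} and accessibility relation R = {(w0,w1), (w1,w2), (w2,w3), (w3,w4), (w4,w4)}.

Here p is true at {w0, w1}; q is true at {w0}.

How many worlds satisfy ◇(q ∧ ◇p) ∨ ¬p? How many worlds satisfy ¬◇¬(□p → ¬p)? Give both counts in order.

For ◇(q ∧ ◇p) ∨ ¬p:
w0: ◇(q ∧ ◇p) is F, ¬p is F. ✗
w1: ◇(q ∧ ◇p) is F, ¬p is F. ✗
w2: ◇(q ∧ ◇p) is F, ¬p is T. ✓
w3: ◇(q ∧ ◇p) is F, ¬p is T. ✓
w4: ◇(q ∧ ◇p) is F, ¬p is T. ✓
— 3 worlds.
For ¬◇¬(□p → ¬p):
w0: ◇¬(□p → ¬p) is F. ✓
w1: ◇¬(□p → ¬p) is F. ✓
w2: ◇¬(□p → ¬p) is F. ✓
w3: ◇¬(□p → ¬p) is F. ✓
w4: ◇¬(□p → ¬p) is F. ✓
— 5 worlds.

3 and 5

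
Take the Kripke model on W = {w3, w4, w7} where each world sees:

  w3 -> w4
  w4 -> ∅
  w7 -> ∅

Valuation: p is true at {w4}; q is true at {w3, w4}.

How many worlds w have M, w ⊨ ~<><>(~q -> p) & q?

w3: ~<><>(~q -> p) is T, q is T. ✓
w4: ~<><>(~q -> p) is T, q is T. ✓
w7: ~<><>(~q -> p) is T, q is F. ✗
Satisfying worlds: {w3, w4}.

2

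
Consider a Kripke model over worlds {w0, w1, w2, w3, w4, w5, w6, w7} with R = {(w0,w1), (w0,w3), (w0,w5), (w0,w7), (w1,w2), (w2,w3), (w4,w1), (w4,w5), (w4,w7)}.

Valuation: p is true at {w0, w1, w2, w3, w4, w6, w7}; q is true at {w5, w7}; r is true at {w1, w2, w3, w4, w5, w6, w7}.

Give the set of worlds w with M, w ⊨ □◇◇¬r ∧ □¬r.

w0: □◇◇¬r is F, □¬r is F. ✗
w1: □◇◇¬r is F, □¬r is F. ✗
w2: □◇◇¬r is F, □¬r is F. ✗
w3: □◇◇¬r is T, □¬r is T. ✓
w4: □◇◇¬r is F, □¬r is F. ✗
w5: □◇◇¬r is T, □¬r is T. ✓
w6: □◇◇¬r is T, □¬r is T. ✓
w7: □◇◇¬r is T, □¬r is T. ✓

{w3, w5, w6, w7}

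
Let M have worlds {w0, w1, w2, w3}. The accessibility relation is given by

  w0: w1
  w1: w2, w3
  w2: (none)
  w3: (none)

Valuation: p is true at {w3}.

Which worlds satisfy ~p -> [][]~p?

{w1, w2, w3}

w0: ~p is T, [][]~p is F. ✗
w1: ~p is T, [][]~p is T. ✓
w2: ~p is T, [][]~p is T. ✓
w3: ~p is F, [][]~p is T. ✓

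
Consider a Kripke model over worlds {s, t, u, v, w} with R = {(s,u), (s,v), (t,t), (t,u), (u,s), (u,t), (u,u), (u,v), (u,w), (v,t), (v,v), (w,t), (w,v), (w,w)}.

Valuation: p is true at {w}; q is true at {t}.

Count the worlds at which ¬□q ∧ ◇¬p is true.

s: ¬□q is T, ◇¬p is T. ✓
t: ¬□q is T, ◇¬p is T. ✓
u: ¬□q is T, ◇¬p is T. ✓
v: ¬□q is T, ◇¬p is T. ✓
w: ¬□q is T, ◇¬p is T. ✓
Satisfying worlds: {s, t, u, v, w}.

5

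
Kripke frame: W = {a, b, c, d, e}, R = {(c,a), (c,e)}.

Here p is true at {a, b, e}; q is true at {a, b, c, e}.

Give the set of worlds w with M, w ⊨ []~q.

a: no successors, so []~q holds vacuously. ✓
b: no successors, so []~q holds vacuously. ✓
c: successors {a, e}; ~q there: a:F, e:F. ✗
d: no successors, so []~q holds vacuously. ✓
e: no successors, so []~q holds vacuously. ✓

{a, b, d, e}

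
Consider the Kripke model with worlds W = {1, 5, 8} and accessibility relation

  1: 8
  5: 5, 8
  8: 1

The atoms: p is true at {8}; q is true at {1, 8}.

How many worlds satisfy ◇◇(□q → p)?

1: successors {8}; ◇(□q → p) there: 8:F. ✗
5: successors {5, 8}; ◇(□q → p) there: 5:T, 8:F. ✓
8: successors {1}; ◇(□q → p) there: 1:T. ✓
Satisfying worlds: {5, 8}.

2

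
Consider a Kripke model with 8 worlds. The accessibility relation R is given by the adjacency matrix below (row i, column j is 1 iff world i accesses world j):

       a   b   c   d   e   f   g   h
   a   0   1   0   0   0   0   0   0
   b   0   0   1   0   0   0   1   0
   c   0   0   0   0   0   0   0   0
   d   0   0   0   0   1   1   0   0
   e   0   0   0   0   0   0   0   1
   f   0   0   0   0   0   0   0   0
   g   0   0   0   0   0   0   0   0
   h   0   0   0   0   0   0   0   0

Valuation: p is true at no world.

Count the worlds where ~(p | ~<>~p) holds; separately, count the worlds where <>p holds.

For ~(p | ~<>~p):
a: p | ~<>~p is F. ✓
b: p | ~<>~p is F. ✓
c: p | ~<>~p is T. ✗
d: p | ~<>~p is F. ✓
e: p | ~<>~p is F. ✓
f: p | ~<>~p is T. ✗
g: p | ~<>~p is T. ✗
h: p | ~<>~p is T. ✗
— 4 worlds.
For <>p:
a: successors {b}; p there: b:F. ✗
b: successors {c, g}; p there: c:F, g:F. ✗
c: no successors, so <>p fails. ✗
d: successors {e, f}; p there: e:F, f:F. ✗
e: successors {h}; p there: h:F. ✗
f: no successors, so <>p fails. ✗
g: no successors, so <>p fails. ✗
h: no successors, so <>p fails. ✗
— 0 worlds.

4 and 0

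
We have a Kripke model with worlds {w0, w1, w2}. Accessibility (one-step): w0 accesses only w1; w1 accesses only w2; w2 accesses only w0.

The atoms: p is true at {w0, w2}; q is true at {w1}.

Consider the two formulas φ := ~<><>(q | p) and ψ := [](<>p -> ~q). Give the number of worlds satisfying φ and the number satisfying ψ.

For ~<><>(q | p):
w0: <><>(q | p) is T. ✗
w1: <><>(q | p) is T. ✗
w2: <><>(q | p) is T. ✗
— 0 worlds.
For [](<>p -> ~q):
w0: successors {w1}; <>p -> ~q there: w1:F. ✗
w1: successors {w2}; <>p -> ~q there: w2:T. ✓
w2: successors {w0}; <>p -> ~q there: w0:T. ✓
— 2 worlds.

0 and 2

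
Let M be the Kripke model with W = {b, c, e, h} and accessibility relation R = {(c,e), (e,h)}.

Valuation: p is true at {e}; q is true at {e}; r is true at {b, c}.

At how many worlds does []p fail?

1

b: no successors, so []p holds vacuously. ✓
c: successors {e}; p there: e:T. ✓
e: successors {h}; p there: h:F. ✗
h: no successors, so []p holds vacuously. ✓
Satisfying worlds: {b, c, h}.
So []p fails at the other 1 world.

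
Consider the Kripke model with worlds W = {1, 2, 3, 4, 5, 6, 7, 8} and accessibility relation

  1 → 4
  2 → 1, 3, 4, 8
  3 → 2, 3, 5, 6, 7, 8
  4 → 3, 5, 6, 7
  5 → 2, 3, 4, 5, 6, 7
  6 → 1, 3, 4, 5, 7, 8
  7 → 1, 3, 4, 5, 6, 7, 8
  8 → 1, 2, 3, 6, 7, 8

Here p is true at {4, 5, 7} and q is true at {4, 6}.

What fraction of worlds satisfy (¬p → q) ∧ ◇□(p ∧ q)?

1: ¬p → q is F, ◇□(p ∧ q) is F. ✗
2: ¬p → q is F, ◇□(p ∧ q) is T. ✗
3: ¬p → q is F, ◇□(p ∧ q) is F. ✗
4: ¬p → q is T, ◇□(p ∧ q) is F. ✗
5: ¬p → q is T, ◇□(p ∧ q) is F. ✗
6: ¬p → q is T, ◇□(p ∧ q) is T. ✓
7: ¬p → q is T, ◇□(p ∧ q) is T. ✓
8: ¬p → q is F, ◇□(p ∧ q) is T. ✗
That's 2 of 8 worlds, so 2/8 = 1/4.

1/4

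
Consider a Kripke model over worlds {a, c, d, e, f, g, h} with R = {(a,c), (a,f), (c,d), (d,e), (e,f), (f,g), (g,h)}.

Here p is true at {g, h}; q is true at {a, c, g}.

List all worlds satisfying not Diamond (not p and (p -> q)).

{f, g, h}

a: Diamond (not p and (p -> q)) is T. ✗
c: Diamond (not p and (p -> q)) is T. ✗
d: Diamond (not p and (p -> q)) is T. ✗
e: Diamond (not p and (p -> q)) is T. ✗
f: Diamond (not p and (p -> q)) is F. ✓
g: Diamond (not p and (p -> q)) is F. ✓
h: Diamond (not p and (p -> q)) is F. ✓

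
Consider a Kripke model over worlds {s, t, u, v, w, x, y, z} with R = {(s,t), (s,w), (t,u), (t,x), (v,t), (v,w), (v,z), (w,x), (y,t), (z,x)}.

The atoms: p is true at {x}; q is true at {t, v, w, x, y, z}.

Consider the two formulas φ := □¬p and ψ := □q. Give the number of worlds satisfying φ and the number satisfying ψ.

For □¬p:
s: successors {t, w}; ¬p there: t:T, w:T. ✓
t: successors {u, x}; ¬p there: u:T, x:F. ✗
u: no successors, so □¬p holds vacuously. ✓
v: successors {t, w, z}; ¬p there: t:T, w:T, z:T. ✓
w: successors {x}; ¬p there: x:F. ✗
x: no successors, so □¬p holds vacuously. ✓
y: successors {t}; ¬p there: t:T. ✓
z: successors {x}; ¬p there: x:F. ✗
— 5 worlds.
For □q:
s: successors {t, w}; q there: t:T, w:T. ✓
t: successors {u, x}; q there: u:F, x:T. ✗
u: no successors, so □q holds vacuously. ✓
v: successors {t, w, z}; q there: t:T, w:T, z:T. ✓
w: successors {x}; q there: x:T. ✓
x: no successors, so □q holds vacuously. ✓
y: successors {t}; q there: t:T. ✓
z: successors {x}; q there: x:T. ✓
— 7 worlds.

5 and 7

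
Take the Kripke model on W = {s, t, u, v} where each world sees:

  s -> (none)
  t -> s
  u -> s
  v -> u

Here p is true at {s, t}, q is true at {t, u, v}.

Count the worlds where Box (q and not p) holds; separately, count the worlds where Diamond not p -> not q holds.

2 and 3

For Box (q and not p):
s: no successors, so Box (q and not p) holds vacuously. ✓
t: successors {s}; q and not p there: s:F. ✗
u: successors {s}; q and not p there: s:F. ✗
v: successors {u}; q and not p there: u:T. ✓
— 2 worlds.
For Diamond not p -> not q:
s: Diamond not p is F, not q is T. ✓
t: Diamond not p is F, not q is F. ✓
u: Diamond not p is F, not q is F. ✓
v: Diamond not p is T, not q is F. ✗
— 3 worlds.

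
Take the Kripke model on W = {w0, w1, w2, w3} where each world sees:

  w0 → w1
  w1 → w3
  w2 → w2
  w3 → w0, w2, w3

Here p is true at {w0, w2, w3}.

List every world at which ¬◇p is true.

w0: ◇p is F. ✓
w1: ◇p is T. ✗
w2: ◇p is T. ✗
w3: ◇p is T. ✗

{w0}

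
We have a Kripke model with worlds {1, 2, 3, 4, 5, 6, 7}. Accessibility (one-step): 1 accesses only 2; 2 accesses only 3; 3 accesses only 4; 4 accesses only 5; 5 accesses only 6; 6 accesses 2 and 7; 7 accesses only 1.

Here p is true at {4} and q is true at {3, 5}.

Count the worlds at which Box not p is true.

6

1: successors {2}; not p there: 2:T. ✓
2: successors {3}; not p there: 3:T. ✓
3: successors {4}; not p there: 4:F. ✗
4: successors {5}; not p there: 5:T. ✓
5: successors {6}; not p there: 6:T. ✓
6: successors {2, 7}; not p there: 2:T, 7:T. ✓
7: successors {1}; not p there: 1:T. ✓
Satisfying worlds: {1, 2, 4, 5, 6, 7}.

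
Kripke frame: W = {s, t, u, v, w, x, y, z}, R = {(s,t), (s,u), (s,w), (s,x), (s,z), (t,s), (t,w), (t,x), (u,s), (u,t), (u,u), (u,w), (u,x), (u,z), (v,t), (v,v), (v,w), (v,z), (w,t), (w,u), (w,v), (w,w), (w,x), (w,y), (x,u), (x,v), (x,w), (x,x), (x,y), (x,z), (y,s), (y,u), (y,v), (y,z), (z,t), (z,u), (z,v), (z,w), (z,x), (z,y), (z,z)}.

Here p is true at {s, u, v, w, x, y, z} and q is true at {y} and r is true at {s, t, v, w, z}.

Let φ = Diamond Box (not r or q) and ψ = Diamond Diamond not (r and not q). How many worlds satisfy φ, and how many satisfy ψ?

0 and 8

For Diamond Box (not r or q):
s: successors {t, u, w, x, z}; Box (not r or q) there: t:F, u:F, w:F, x:F, z:F. ✗
t: successors {s, w, x}; Box (not r or q) there: s:F, w:F, x:F. ✗
u: successors {s, t, u, w, x, z}; Box (not r or q) there: s:F, t:F, u:F, w:F, x:F, z:F. ✗
v: successors {t, v, w, z}; Box (not r or q) there: t:F, v:F, w:F, z:F. ✗
w: successors {t, u, v, w, x, y}; Box (not r or q) there: t:F, u:F, v:F, w:F, x:F, y:F. ✗
x: successors {u, v, w, x, y, z}; Box (not r or q) there: u:F, v:F, w:F, x:F, y:F, z:F. ✗
y: successors {s, u, v, z}; Box (not r or q) there: s:F, u:F, v:F, z:F. ✗
z: successors {t, u, v, w, x, y, z}; Box (not r or q) there: t:F, u:F, v:F, w:F, x:F, y:F, z:F. ✗
— 0 worlds.
For Diamond Diamond not (r and not q):
s: successors {t, u, w, x, z}; Diamond not (r and not q) there: t:T, u:T, w:T, x:T, z:T. ✓
t: successors {s, w, x}; Diamond not (r and not q) there: s:T, w:T, x:T. ✓
u: successors {s, t, u, w, x, z}; Diamond not (r and not q) there: s:T, t:T, u:T, w:T, x:T, z:T. ✓
v: successors {t, v, w, z}; Diamond not (r and not q) there: t:T, v:F, w:T, z:T. ✓
w: successors {t, u, v, w, x, y}; Diamond not (r and not q) there: t:T, u:T, v:F, w:T, x:T, y:T. ✓
x: successors {u, v, w, x, y, z}; Diamond not (r and not q) there: u:T, v:F, w:T, x:T, y:T, z:T. ✓
y: successors {s, u, v, z}; Diamond not (r and not q) there: s:T, u:T, v:F, z:T. ✓
z: successors {t, u, v, w, x, y, z}; Diamond not (r and not q) there: t:T, u:T, v:F, w:T, x:T, y:T, z:T. ✓
— 8 worlds.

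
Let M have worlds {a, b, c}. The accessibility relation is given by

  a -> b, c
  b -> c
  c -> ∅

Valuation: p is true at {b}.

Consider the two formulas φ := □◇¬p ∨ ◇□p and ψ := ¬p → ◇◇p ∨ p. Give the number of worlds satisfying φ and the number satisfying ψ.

3 and 1

For □◇¬p ∨ ◇□p:
a: □◇¬p is F, ◇□p is T. ✓
b: □◇¬p is F, ◇□p is T. ✓
c: □◇¬p is T, ◇□p is F. ✓
— 3 worlds.
For ¬p → ◇◇p ∨ p:
a: ¬p is T, ◇◇p ∨ p is F. ✗
b: ¬p is F, ◇◇p ∨ p is T. ✓
c: ¬p is T, ◇◇p ∨ p is F. ✗
— 1 world.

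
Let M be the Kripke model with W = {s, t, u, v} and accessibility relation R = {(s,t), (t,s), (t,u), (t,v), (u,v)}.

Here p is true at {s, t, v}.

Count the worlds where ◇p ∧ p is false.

s: ◇p is T, p is T. ✓
t: ◇p is T, p is T. ✓
u: ◇p is T, p is F. ✗
v: ◇p is F, p is T. ✗
Satisfying worlds: {s, t}.
So ◇p ∧ p fails at the other 2 worlds.

2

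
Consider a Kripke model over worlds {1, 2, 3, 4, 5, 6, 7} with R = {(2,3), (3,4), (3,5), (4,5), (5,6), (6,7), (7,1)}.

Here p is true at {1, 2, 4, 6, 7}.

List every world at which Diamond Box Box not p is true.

1: no successors, so Diamond Box Box not p fails. ✗
2: successors {3}; Box Box not p there: 3:F. ✗
3: successors {4, 5}; Box Box not p there: 4:F, 5:F. ✗
4: successors {5}; Box Box not p there: 5:F. ✗
5: successors {6}; Box Box not p there: 6:F. ✗
6: successors {7}; Box Box not p there: 7:T. ✓
7: successors {1}; Box Box not p there: 1:T. ✓

{6, 7}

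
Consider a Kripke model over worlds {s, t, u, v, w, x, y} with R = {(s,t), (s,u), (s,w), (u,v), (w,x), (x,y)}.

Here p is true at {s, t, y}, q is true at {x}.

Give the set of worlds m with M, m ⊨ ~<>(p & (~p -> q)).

{t, u, v, w, y}

s: <>(p & (~p -> q)) is T. ✗
t: <>(p & (~p -> q)) is F. ✓
u: <>(p & (~p -> q)) is F. ✓
v: <>(p & (~p -> q)) is F. ✓
w: <>(p & (~p -> q)) is F. ✓
x: <>(p & (~p -> q)) is T. ✗
y: <>(p & (~p -> q)) is F. ✓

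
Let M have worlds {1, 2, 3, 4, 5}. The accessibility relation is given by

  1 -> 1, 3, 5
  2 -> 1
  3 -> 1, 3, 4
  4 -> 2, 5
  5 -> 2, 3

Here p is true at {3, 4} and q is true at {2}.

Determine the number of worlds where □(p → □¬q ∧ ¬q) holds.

1: successors {1, 3, 5}; p → □¬q ∧ ¬q there: 1:T, 3:T, 5:T. ✓
2: successors {1}; p → □¬q ∧ ¬q there: 1:T. ✓
3: successors {1, 3, 4}; p → □¬q ∧ ¬q there: 1:T, 3:T, 4:F. ✗
4: successors {2, 5}; p → □¬q ∧ ¬q there: 2:T, 5:T. ✓
5: successors {2, 3}; p → □¬q ∧ ¬q there: 2:T, 3:T. ✓
Satisfying worlds: {1, 2, 4, 5}.

4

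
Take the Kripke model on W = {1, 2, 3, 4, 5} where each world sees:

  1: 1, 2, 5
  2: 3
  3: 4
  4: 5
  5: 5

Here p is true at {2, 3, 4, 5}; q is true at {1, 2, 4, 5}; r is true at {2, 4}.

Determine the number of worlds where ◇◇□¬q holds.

1

1: successors {1, 2, 5}; ◇□¬q there: 1:T, 2:F, 5:F. ✓
2: successors {3}; ◇□¬q there: 3:F. ✗
3: successors {4}; ◇□¬q there: 4:F. ✗
4: successors {5}; ◇□¬q there: 5:F. ✗
5: successors {5}; ◇□¬q there: 5:F. ✗
Satisfying worlds: {1}.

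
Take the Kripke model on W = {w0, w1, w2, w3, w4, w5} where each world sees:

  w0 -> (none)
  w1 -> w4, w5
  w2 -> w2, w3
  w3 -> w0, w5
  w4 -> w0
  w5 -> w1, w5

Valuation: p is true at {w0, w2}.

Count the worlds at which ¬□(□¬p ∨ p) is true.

w0: □(□¬p ∨ p) is T. ✗
w1: □(□¬p ∨ p) is F. ✓
w2: □(□¬p ∨ p) is F. ✓
w3: □(□¬p ∨ p) is T. ✗
w4: □(□¬p ∨ p) is T. ✗
w5: □(□¬p ∨ p) is T. ✗
Satisfying worlds: {w1, w2}.

2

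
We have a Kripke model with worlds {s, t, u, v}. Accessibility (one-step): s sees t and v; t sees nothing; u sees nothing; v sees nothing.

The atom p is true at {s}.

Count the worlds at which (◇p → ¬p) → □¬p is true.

s: ◇p → ¬p is T, □¬p is T. ✓
t: ◇p → ¬p is T, □¬p is T. ✓
u: ◇p → ¬p is T, □¬p is T. ✓
v: ◇p → ¬p is T, □¬p is T. ✓
Satisfying worlds: {s, t, u, v}.

4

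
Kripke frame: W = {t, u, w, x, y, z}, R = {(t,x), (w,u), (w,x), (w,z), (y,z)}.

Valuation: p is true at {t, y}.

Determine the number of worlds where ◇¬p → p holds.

5

t: ◇¬p is T, p is T. ✓
u: ◇¬p is F, p is F. ✓
w: ◇¬p is T, p is F. ✗
x: ◇¬p is F, p is F. ✓
y: ◇¬p is T, p is T. ✓
z: ◇¬p is F, p is F. ✓
Satisfying worlds: {t, u, x, y, z}.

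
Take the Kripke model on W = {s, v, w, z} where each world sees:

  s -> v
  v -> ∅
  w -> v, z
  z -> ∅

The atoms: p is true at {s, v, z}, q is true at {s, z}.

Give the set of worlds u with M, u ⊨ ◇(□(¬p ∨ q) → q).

s: successors {v}; □(¬p ∨ q) → q there: v:F. ✗
v: no successors, so ◇(□(¬p ∨ q) → q) fails. ✗
w: successors {v, z}; □(¬p ∨ q) → q there: v:F, z:T. ✓
z: no successors, so ◇(□(¬p ∨ q) → q) fails. ✗

{w}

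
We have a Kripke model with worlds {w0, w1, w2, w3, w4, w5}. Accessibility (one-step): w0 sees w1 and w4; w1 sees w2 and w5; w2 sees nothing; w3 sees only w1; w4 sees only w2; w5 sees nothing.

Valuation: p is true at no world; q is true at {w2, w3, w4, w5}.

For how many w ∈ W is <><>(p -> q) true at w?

2

w0: successors {w1, w4}; <>(p -> q) there: w1:T, w4:T. ✓
w1: successors {w2, w5}; <>(p -> q) there: w2:F, w5:F. ✗
w2: no successors, so <><>(p -> q) fails. ✗
w3: successors {w1}; <>(p -> q) there: w1:T. ✓
w4: successors {w2}; <>(p -> q) there: w2:F. ✗
w5: no successors, so <><>(p -> q) fails. ✗
Satisfying worlds: {w0, w3}.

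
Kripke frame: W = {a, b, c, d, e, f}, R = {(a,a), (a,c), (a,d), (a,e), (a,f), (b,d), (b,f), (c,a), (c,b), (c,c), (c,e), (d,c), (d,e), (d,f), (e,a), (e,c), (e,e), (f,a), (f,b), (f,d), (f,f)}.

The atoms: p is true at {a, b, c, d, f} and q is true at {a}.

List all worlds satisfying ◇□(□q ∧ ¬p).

a: successors {a, c, d, e, f}; □(□q ∧ ¬p) there: a:F, c:F, d:F, e:F, f:F. ✗
b: successors {d, f}; □(□q ∧ ¬p) there: d:F, f:F. ✗
c: successors {a, b, c, e}; □(□q ∧ ¬p) there: a:F, b:F, c:F, e:F. ✗
d: successors {c, e, f}; □(□q ∧ ¬p) there: c:F, e:F, f:F. ✗
e: successors {a, c, e}; □(□q ∧ ¬p) there: a:F, c:F, e:F. ✗
f: successors {a, b, d, f}; □(□q ∧ ¬p) there: a:F, b:F, d:F, f:F. ✗

∅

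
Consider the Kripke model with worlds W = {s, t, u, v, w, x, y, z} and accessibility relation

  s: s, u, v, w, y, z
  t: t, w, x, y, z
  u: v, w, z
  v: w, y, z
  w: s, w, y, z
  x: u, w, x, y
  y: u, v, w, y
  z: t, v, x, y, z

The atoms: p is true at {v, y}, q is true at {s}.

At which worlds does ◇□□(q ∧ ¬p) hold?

s: successors {s, u, v, w, y, z}; □□(q ∧ ¬p) there: s:F, u:F, v:F, w:F, y:F, z:F. ✗
t: successors {t, w, x, y, z}; □□(q ∧ ¬p) there: t:F, w:F, x:F, y:F, z:F. ✗
u: successors {v, w, z}; □□(q ∧ ¬p) there: v:F, w:F, z:F. ✗
v: successors {w, y, z}; □□(q ∧ ¬p) there: w:F, y:F, z:F. ✗
w: successors {s, w, y, z}; □□(q ∧ ¬p) there: s:F, w:F, y:F, z:F. ✗
x: successors {u, w, x, y}; □□(q ∧ ¬p) there: u:F, w:F, x:F, y:F. ✗
y: successors {u, v, w, y}; □□(q ∧ ¬p) there: u:F, v:F, w:F, y:F. ✗
z: successors {t, v, x, y, z}; □□(q ∧ ¬p) there: t:F, v:F, x:F, y:F, z:F. ✗

∅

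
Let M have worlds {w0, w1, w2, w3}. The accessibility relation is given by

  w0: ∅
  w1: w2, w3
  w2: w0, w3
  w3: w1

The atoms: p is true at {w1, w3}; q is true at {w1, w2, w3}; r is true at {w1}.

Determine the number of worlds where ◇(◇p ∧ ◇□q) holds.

3

w0: no successors, so ◇(◇p ∧ ◇□q) fails. ✗
w1: successors {w2, w3}; ◇p ∧ ◇□q there: w2:T, w3:T. ✓
w2: successors {w0, w3}; ◇p ∧ ◇□q there: w0:F, w3:T. ✓
w3: successors {w1}; ◇p ∧ ◇□q there: w1:T. ✓
Satisfying worlds: {w1, w2, w3}.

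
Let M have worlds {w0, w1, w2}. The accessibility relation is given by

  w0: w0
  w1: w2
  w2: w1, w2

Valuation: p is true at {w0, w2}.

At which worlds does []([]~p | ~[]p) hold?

{w1}

w0: successors {w0}; []~p | ~[]p there: w0:F. ✗
w1: successors {w2}; []~p | ~[]p there: w2:T. ✓
w2: successors {w1, w2}; []~p | ~[]p there: w1:F, w2:T. ✗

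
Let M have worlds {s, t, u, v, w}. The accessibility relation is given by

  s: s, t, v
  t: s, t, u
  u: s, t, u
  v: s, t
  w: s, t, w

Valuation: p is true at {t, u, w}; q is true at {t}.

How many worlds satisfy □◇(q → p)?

5

s: successors {s, t, v}; ◇(q → p) there: s:T, t:T, v:T. ✓
t: successors {s, t, u}; ◇(q → p) there: s:T, t:T, u:T. ✓
u: successors {s, t, u}; ◇(q → p) there: s:T, t:T, u:T. ✓
v: successors {s, t}; ◇(q → p) there: s:T, t:T. ✓
w: successors {s, t, w}; ◇(q → p) there: s:T, t:T, w:T. ✓
Satisfying worlds: {s, t, u, v, w}.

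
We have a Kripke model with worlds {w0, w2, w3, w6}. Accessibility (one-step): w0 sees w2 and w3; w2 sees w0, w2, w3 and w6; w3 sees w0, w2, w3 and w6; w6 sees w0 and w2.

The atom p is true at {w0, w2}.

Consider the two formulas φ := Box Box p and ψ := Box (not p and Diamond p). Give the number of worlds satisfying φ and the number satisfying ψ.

For Box Box p:
w0: successors {w2, w3}; Box p there: w2:F, w3:F. ✗
w2: successors {w0, w2, w3, w6}; Box p there: w0:F, w2:F, w3:F, w6:T. ✗
w3: successors {w0, w2, w3, w6}; Box p there: w0:F, w2:F, w3:F, w6:T. ✗
w6: successors {w0, w2}; Box p there: w0:F, w2:F. ✗
— 0 worlds.
For Box (not p and Diamond p):
w0: successors {w2, w3}; not p and Diamond p there: w2:F, w3:T. ✗
w2: successors {w0, w2, w3, w6}; not p and Diamond p there: w0:F, w2:F, w3:T, w6:T. ✗
w3: successors {w0, w2, w3, w6}; not p and Diamond p there: w0:F, w2:F, w3:T, w6:T. ✗
w6: successors {w0, w2}; not p and Diamond p there: w0:F, w2:F. ✗
— 0 worlds.

0 and 0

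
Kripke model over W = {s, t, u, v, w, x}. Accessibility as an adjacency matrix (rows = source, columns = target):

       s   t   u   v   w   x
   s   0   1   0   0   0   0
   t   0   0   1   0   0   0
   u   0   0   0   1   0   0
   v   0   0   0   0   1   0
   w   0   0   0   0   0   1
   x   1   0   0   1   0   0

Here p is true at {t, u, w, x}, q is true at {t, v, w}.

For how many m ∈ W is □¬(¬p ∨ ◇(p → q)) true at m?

2

s: successors {t}; ¬(¬p ∨ ◇(p → q)) there: t:T. ✓
t: successors {u}; ¬(¬p ∨ ◇(p → q)) there: u:F. ✗
u: successors {v}; ¬(¬p ∨ ◇(p → q)) there: v:F. ✗
v: successors {w}; ¬(¬p ∨ ◇(p → q)) there: w:T. ✓
w: successors {x}; ¬(¬p ∨ ◇(p → q)) there: x:F. ✗
x: successors {s, v}; ¬(¬p ∨ ◇(p → q)) there: s:F, v:F. ✗
Satisfying worlds: {s, v}.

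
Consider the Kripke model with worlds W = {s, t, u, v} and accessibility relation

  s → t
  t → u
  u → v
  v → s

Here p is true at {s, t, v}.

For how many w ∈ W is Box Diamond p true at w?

s: successors {t}; Diamond p there: t:F. ✗
t: successors {u}; Diamond p there: u:T. ✓
u: successors {v}; Diamond p there: v:T. ✓
v: successors {s}; Diamond p there: s:T. ✓
Satisfying worlds: {t, u, v}.

3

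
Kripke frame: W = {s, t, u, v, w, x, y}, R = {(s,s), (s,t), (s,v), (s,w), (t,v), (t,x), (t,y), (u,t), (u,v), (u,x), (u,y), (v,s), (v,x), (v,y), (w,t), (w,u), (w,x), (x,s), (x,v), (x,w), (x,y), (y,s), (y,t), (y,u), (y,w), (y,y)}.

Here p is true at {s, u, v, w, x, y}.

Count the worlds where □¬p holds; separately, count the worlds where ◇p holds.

0 and 7

For □¬p:
s: successors {s, t, v, w}; ¬p there: s:F, t:T, v:F, w:F. ✗
t: successors {v, x, y}; ¬p there: v:F, x:F, y:F. ✗
u: successors {t, v, x, y}; ¬p there: t:T, v:F, x:F, y:F. ✗
v: successors {s, x, y}; ¬p there: s:F, x:F, y:F. ✗
w: successors {t, u, x}; ¬p there: t:T, u:F, x:F. ✗
x: successors {s, v, w, y}; ¬p there: s:F, v:F, w:F, y:F. ✗
y: successors {s, t, u, w, y}; ¬p there: s:F, t:T, u:F, w:F, y:F. ✗
— 0 worlds.
For ◇p:
s: successors {s, t, v, w}; p there: s:T, t:F, v:T, w:T. ✓
t: successors {v, x, y}; p there: v:T, x:T, y:T. ✓
u: successors {t, v, x, y}; p there: t:F, v:T, x:T, y:T. ✓
v: successors {s, x, y}; p there: s:T, x:T, y:T. ✓
w: successors {t, u, x}; p there: t:F, u:T, x:T. ✓
x: successors {s, v, w, y}; p there: s:T, v:T, w:T, y:T. ✓
y: successors {s, t, u, w, y}; p there: s:T, t:F, u:T, w:T, y:T. ✓
— 7 worlds.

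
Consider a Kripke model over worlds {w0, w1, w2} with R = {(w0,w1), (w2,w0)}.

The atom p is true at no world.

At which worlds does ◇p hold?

w0: successors {w1}; p there: w1:F. ✗
w1: no successors, so ◇p fails. ✗
w2: successors {w0}; p there: w0:F. ✗

∅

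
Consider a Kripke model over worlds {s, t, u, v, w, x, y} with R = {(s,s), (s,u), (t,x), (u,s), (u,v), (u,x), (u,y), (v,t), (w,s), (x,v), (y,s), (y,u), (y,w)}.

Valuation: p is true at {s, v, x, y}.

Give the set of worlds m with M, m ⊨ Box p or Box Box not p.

{t, u, w, x}

s: Box p is F, Box Box not p is F. ✗
t: Box p is T, Box Box not p is F. ✓
u: Box p is T, Box Box not p is F. ✓
v: Box p is F, Box Box not p is F. ✗
w: Box p is T, Box Box not p is F. ✓
x: Box p is T, Box Box not p is T. ✓
y: Box p is F, Box Box not p is F. ✗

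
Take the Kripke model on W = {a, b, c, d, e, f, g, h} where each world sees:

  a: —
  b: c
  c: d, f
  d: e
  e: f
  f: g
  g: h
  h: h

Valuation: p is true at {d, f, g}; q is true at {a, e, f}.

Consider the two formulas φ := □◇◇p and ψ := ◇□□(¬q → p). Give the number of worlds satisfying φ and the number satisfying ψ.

3 and 3

For □◇◇p:
a: no successors, so □◇◇p holds vacuously. ✓
b: successors {c}; ◇◇p there: c:T. ✓
c: successors {d, f}; ◇◇p there: d:T, f:F. ✗
d: successors {e}; ◇◇p there: e:T. ✓
e: successors {f}; ◇◇p there: f:F. ✗
f: successors {g}; ◇◇p there: g:F. ✗
g: successors {h}; ◇◇p there: h:F. ✗
h: successors {h}; ◇◇p there: h:F. ✗
— 3 worlds.
For ◇□□(¬q → p):
a: no successors, so ◇□□(¬q → p) fails. ✗
b: successors {c}; □□(¬q → p) there: c:T. ✓
c: successors {d, f}; □□(¬q → p) there: d:T, f:F. ✓
d: successors {e}; □□(¬q → p) there: e:T. ✓
e: successors {f}; □□(¬q → p) there: f:F. ✗
f: successors {g}; □□(¬q → p) there: g:F. ✗
g: successors {h}; □□(¬q → p) there: h:F. ✗
h: successors {h}; □□(¬q → p) there: h:F. ✗
— 3 worlds.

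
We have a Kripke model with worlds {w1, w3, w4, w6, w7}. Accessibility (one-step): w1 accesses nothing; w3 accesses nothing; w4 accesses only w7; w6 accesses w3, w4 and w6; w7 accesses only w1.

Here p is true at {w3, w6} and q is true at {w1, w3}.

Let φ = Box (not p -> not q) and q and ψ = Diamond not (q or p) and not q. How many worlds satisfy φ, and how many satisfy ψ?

For Box (not p -> not q) and q:
w1: Box (not p -> not q) is T, q is T. ✓
w3: Box (not p -> not q) is T, q is T. ✓
w4: Box (not p -> not q) is T, q is F. ✗
w6: Box (not p -> not q) is T, q is F. ✗
w7: Box (not p -> not q) is F, q is F. ✗
— 2 worlds.
For Diamond not (q or p) and not q:
w1: Diamond not (q or p) is F, not q is F. ✗
w3: Diamond not (q or p) is F, not q is F. ✗
w4: Diamond not (q or p) is T, not q is T. ✓
w6: Diamond not (q or p) is T, not q is T. ✓
w7: Diamond not (q or p) is F, not q is T. ✗
— 2 worlds.

2 and 2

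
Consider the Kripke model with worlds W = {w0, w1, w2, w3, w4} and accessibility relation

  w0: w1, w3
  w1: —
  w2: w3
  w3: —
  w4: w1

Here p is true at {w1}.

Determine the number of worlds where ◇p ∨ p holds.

3

w0: ◇p is T, p is F. ✓
w1: ◇p is F, p is T. ✓
w2: ◇p is F, p is F. ✗
w3: ◇p is F, p is F. ✗
w4: ◇p is T, p is F. ✓
Satisfying worlds: {w0, w1, w4}.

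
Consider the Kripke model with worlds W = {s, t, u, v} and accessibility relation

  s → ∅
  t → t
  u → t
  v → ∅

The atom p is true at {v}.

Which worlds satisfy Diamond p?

s: no successors, so Diamond p fails. ✗
t: successors {t}; p there: t:F. ✗
u: successors {t}; p there: t:F. ✗
v: no successors, so Diamond p fails. ✗

∅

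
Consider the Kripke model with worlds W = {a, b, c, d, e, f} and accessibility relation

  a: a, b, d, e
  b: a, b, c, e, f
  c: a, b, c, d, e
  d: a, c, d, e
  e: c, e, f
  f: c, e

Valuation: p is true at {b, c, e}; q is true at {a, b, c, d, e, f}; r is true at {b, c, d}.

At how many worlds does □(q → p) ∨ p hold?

4

a: □(q → p) is F, p is F. ✗
b: □(q → p) is F, p is T. ✓
c: □(q → p) is F, p is T. ✓
d: □(q → p) is F, p is F. ✗
e: □(q → p) is F, p is T. ✓
f: □(q → p) is T, p is F. ✓
Satisfying worlds: {b, c, e, f}.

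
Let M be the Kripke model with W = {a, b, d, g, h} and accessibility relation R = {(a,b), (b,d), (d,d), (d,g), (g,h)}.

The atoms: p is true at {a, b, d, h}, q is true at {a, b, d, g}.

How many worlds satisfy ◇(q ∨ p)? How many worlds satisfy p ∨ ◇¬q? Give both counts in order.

4 and 5

For ◇(q ∨ p):
a: successors {b}; q ∨ p there: b:T. ✓
b: successors {d}; q ∨ p there: d:T. ✓
d: successors {d, g}; q ∨ p there: d:T, g:T. ✓
g: successors {h}; q ∨ p there: h:T. ✓
h: no successors, so ◇(q ∨ p) fails. ✗
— 4 worlds.
For p ∨ ◇¬q:
a: p is T, ◇¬q is F. ✓
b: p is T, ◇¬q is F. ✓
d: p is T, ◇¬q is F. ✓
g: p is F, ◇¬q is T. ✓
h: p is T, ◇¬q is F. ✓
— 5 worlds.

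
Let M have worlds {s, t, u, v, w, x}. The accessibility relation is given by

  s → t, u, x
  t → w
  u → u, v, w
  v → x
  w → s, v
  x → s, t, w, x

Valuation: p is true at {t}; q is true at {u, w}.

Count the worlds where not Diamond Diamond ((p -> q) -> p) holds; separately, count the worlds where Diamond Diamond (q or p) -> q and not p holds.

2 and 3

For not Diamond Diamond ((p -> q) -> p):
s: Diamond Diamond ((p -> q) -> p) is T. ✗
t: Diamond Diamond ((p -> q) -> p) is F. ✓
u: Diamond Diamond ((p -> q) -> p) is F. ✓
v: Diamond Diamond ((p -> q) -> p) is T. ✗
w: Diamond Diamond ((p -> q) -> p) is T. ✗
x: Diamond Diamond ((p -> q) -> p) is T. ✗
— 2 worlds.
For Diamond Diamond (q or p) -> q and not p:
s: Diamond Diamond (q or p) is T, q and not p is F. ✗
t: Diamond Diamond (q or p) is F, q and not p is F. ✓
u: Diamond Diamond (q or p) is T, q and not p is T. ✓
v: Diamond Diamond (q or p) is T, q and not p is F. ✗
w: Diamond Diamond (q or p) is T, q and not p is T. ✓
x: Diamond Diamond (q or p) is T, q and not p is F. ✗
— 3 worlds.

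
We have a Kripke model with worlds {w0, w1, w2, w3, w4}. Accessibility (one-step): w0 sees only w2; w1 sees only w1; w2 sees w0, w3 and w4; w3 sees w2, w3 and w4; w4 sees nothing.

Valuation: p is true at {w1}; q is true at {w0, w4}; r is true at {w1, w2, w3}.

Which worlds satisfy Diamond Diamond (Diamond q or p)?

{w0, w1, w2, w3}

w0: successors {w2}; Diamond (Diamond q or p) there: w2:T. ✓
w1: successors {w1}; Diamond (Diamond q or p) there: w1:T. ✓
w2: successors {w0, w3, w4}; Diamond (Diamond q or p) there: w0:T, w3:T, w4:F. ✓
w3: successors {w2, w3, w4}; Diamond (Diamond q or p) there: w2:T, w3:T, w4:F. ✓
w4: no successors, so Diamond Diamond (Diamond q or p) fails. ✗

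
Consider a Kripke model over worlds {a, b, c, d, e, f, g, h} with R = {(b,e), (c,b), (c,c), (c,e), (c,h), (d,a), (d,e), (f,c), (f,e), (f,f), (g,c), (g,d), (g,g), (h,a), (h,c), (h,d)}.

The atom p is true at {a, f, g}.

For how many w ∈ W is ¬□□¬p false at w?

a: □□¬p is T. ✗
b: □□¬p is T. ✗
c: □□¬p is F. ✓
d: □□¬p is T. ✗
e: □□¬p is T. ✗
f: □□¬p is F. ✓
g: □□¬p is F. ✓
h: □□¬p is F. ✓
Satisfying worlds: {c, f, g, h}.
So ¬□□¬p fails at the other 4 worlds.

4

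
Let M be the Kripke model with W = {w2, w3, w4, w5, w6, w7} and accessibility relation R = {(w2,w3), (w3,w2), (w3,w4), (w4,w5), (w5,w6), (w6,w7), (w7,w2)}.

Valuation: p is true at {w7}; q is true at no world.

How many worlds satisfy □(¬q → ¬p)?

5

w2: successors {w3}; ¬q → ¬p there: w3:T. ✓
w3: successors {w2, w4}; ¬q → ¬p there: w2:T, w4:T. ✓
w4: successors {w5}; ¬q → ¬p there: w5:T. ✓
w5: successors {w6}; ¬q → ¬p there: w6:T. ✓
w6: successors {w7}; ¬q → ¬p there: w7:F. ✗
w7: successors {w2}; ¬q → ¬p there: w2:T. ✓
Satisfying worlds: {w2, w3, w4, w5, w7}.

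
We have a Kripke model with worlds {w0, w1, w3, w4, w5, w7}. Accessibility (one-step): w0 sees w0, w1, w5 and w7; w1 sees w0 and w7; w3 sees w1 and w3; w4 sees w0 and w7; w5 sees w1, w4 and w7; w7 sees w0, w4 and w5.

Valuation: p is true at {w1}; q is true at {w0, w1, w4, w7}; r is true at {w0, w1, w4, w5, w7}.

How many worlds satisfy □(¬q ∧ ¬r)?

0

w0: successors {w0, w1, w5, w7}; ¬q ∧ ¬r there: w0:F, w1:F, w5:F, w7:F. ✗
w1: successors {w0, w7}; ¬q ∧ ¬r there: w0:F, w7:F. ✗
w3: successors {w1, w3}; ¬q ∧ ¬r there: w1:F, w3:T. ✗
w4: successors {w0, w7}; ¬q ∧ ¬r there: w0:F, w7:F. ✗
w5: successors {w1, w4, w7}; ¬q ∧ ¬r there: w1:F, w4:F, w7:F. ✗
w7: successors {w0, w4, w5}; ¬q ∧ ¬r there: w0:F, w4:F, w5:F. ✗
Satisfying worlds: ∅.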